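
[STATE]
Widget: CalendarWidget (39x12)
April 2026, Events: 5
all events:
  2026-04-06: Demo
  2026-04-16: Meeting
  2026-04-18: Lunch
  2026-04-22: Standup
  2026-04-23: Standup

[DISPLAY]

               April 2026              
Mo Tu We Th Fr Sa Su                   
       1  2  3  4  5                   
 6*  7  8  9 10 11 12                  
13 14 15 16* 17 18* 19                 
20 21 22* 23* 24 25 26                 
27 28 29 30                            
                                       
                                       
                                       
                                       
                                       


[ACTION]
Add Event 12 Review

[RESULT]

               April 2026              
Mo Tu We Th Fr Sa Su                   
       1  2  3  4  5                   
 6*  7  8  9 10 11 12*                 
13 14 15 16* 17 18* 19                 
20 21 22* 23* 24 25 26                 
27 28 29 30                            
                                       
                                       
                                       
                                       
                                       


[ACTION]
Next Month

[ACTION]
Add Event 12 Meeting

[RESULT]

                May 2026               
Mo Tu We Th Fr Sa Su                   
             1  2  3                   
 4  5  6  7  8  9 10                   
11 12* 13 14 15 16 17                  
18 19 20 21 22 23 24                   
25 26 27 28 29 30 31                   
                                       
                                       
                                       
                                       
                                       


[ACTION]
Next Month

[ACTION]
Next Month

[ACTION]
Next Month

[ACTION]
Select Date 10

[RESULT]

              August 2026              
Mo Tu We Th Fr Sa Su                   
                1  2                   
 3  4  5  6  7  8  9                   
[10] 11 12 13 14 15 16                 
17 18 19 20 21 22 23                   
24 25 26 27 28 29 30                   
31                                     
                                       
                                       
                                       
                                       


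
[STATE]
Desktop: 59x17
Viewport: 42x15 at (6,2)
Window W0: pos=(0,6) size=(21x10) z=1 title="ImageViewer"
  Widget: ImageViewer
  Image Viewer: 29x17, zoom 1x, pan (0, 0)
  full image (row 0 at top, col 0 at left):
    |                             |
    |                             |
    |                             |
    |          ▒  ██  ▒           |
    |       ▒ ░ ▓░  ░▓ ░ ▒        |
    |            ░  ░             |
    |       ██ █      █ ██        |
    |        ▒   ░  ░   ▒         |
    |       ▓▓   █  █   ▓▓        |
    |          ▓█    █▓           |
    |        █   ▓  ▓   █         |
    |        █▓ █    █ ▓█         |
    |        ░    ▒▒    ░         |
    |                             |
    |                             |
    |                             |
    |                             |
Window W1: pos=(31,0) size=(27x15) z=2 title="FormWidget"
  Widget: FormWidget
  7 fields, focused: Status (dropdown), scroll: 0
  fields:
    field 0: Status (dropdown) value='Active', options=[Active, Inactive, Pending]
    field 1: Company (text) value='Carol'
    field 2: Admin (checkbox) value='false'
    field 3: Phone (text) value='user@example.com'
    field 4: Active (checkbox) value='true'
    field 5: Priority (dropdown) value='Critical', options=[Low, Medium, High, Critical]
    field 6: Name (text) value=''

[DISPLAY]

                         ┠────────────────
                         ┃> Status:     [A
                         ┃  Company:    [C
                         ┃  Admin:      [ 
━━━━━━━━━━━━━━┓          ┃  Phone:      [u
eViewer       ┃          ┃  Active:     [x
──────────────┨          ┃  Priority:   [C
              ┃          ┃  Name:       [ 
              ┃          ┃                
              ┃          ┃                
     ▒  ██  ▒ ┃          ┃                
  ▒ ░ ▓░  ░▓ ░┃          ┃                
       ░  ░   ┃          ┗━━━━━━━━━━━━━━━━
━━━━━━━━━━━━━━┛                           
                                          


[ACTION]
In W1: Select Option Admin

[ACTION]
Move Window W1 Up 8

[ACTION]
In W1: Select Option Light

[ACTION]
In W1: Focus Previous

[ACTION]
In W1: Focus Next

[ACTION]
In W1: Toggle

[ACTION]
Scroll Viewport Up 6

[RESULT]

                         ┏━━━━━━━━━━━━━━━━
                         ┃ FormWidget     
                         ┠────────────────
                         ┃> Status:     [A
                         ┃  Company:    [C
                         ┃  Admin:      [ 
━━━━━━━━━━━━━━┓          ┃  Phone:      [u
eViewer       ┃          ┃  Active:     [x
──────────────┨          ┃  Priority:   [C
              ┃          ┃  Name:       [ 
              ┃          ┃                
              ┃          ┃                
     ▒  ██  ▒ ┃          ┃                
  ▒ ░ ▓░  ░▓ ░┃          ┃                
       ░  ░   ┃          ┗━━━━━━━━━━━━━━━━


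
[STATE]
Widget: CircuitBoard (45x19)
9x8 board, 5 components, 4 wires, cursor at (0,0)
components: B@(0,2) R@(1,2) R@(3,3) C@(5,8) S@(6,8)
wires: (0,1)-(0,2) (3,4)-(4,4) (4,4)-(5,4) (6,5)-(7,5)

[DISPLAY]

   0 1 2 3 4 5 6 7 8                         
0  [.]  · ─ B                                
                                             
1           R                                
                                             
2                                            
                                             
3               R   ·                        
                    │                        
4                   ·                        
                    │                        
5                   ·               C        
                                             
6                       ·           S        
                        │                    
7                       ·                    
Cursor: (0,0)                                
                                             
                                             


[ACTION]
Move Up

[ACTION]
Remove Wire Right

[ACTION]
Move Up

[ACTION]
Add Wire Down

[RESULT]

   0 1 2 3 4 5 6 7 8                         
0  [.]  · ─ B                                
    │                                        
1   ·       R                                
                                             
2                                            
                                             
3               R   ·                        
                    │                        
4                   ·                        
                    │                        
5                   ·               C        
                                             
6                       ·           S        
                        │                    
7                       ·                    
Cursor: (0,0)                                
                                             
                                             


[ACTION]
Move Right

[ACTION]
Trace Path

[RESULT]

   0 1 2 3 4 5 6 7 8                         
0   ·  [.]─ B                                
    │                                        
1   ·       R                                
                                             
2                                            
                                             
3               R   ·                        
                    │                        
4                   ·                        
                    │                        
5                   ·               C        
                                             
6                       ·           S        
                        │                    
7                       ·                    
Cursor: (0,1)  Trace: B (1 nodes)            
                                             
                                             


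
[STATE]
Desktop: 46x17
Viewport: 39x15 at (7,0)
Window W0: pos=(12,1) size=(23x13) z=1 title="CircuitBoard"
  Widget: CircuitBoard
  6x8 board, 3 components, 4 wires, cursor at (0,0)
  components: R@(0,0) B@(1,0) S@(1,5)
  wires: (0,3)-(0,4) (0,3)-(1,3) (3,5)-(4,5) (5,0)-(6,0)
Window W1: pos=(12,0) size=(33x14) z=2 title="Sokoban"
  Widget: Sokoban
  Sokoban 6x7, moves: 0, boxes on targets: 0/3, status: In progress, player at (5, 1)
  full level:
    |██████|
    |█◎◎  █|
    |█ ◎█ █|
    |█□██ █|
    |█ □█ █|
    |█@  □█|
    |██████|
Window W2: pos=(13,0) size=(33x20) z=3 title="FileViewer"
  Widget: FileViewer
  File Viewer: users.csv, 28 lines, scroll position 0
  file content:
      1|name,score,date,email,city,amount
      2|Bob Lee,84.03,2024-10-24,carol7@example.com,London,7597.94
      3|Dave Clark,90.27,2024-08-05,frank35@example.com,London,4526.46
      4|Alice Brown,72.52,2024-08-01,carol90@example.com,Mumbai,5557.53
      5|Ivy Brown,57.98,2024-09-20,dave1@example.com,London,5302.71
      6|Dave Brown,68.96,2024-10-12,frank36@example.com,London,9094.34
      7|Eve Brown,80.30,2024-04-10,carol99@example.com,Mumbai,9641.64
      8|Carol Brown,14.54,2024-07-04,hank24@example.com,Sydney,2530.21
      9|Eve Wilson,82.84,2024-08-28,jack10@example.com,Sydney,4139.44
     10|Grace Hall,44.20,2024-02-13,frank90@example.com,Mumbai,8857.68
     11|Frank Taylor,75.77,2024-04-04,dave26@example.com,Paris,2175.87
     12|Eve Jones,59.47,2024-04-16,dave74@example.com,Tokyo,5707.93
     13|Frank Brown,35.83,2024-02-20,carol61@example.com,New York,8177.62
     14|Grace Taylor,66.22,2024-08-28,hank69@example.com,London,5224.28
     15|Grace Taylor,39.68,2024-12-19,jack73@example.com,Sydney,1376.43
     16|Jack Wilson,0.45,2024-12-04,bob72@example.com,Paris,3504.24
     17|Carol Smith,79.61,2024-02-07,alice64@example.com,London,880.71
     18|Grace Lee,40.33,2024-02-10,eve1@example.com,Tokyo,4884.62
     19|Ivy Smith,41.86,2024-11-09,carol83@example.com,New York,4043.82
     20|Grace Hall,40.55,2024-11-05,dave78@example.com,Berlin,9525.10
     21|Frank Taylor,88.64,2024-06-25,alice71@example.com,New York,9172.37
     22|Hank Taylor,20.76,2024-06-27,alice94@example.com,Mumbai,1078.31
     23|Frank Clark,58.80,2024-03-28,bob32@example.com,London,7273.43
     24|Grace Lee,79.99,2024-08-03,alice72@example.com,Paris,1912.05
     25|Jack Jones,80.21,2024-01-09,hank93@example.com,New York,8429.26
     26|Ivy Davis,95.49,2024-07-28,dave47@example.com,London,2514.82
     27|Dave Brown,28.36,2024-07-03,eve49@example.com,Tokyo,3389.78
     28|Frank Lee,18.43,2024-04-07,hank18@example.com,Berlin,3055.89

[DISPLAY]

     ┏┏━━━━━━━━━━━━━━━━━━━━━━━━━━━━━━━┓
     ┃┃ FileViewer                    ┃
     ┠┠───────────────────────────────┨
     ┃┃name,score,date,email,city,amo▲┃
     ┃┃Bob Lee,84.03,2024-10-24,carol█┃
     ┃┃Dave Clark,90.27,2024-08-05,fr░┃
     ┃┃Alice Brown,72.52,2024-08-01,c░┃
     ┃┃Ivy Brown,57.98,2024-09-20,dav░┃
     ┃┃Dave Brown,68.96,2024-10-12,fr░┃
     ┃┃Eve Brown,80.30,2024-04-10,car░┃
     ┃┃Carol Brown,14.54,2024-07-04,h░┃
     ┃┃Eve Wilson,82.84,2024-08-28,ja░┃
     ┃┃Grace Hall,44.20,2024-02-13,fr░┃
     ┗┃Frank Taylor,75.77,2024-04-04,░┃
      ┃Eve Jones,59.47,2024-04-16,dav░┃


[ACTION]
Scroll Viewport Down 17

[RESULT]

     ┠┠───────────────────────────────┨
     ┃┃name,score,date,email,city,amo▲┃
     ┃┃Bob Lee,84.03,2024-10-24,carol█┃
     ┃┃Dave Clark,90.27,2024-08-05,fr░┃
     ┃┃Alice Brown,72.52,2024-08-01,c░┃
     ┃┃Ivy Brown,57.98,2024-09-20,dav░┃
     ┃┃Dave Brown,68.96,2024-10-12,fr░┃
     ┃┃Eve Brown,80.30,2024-04-10,car░┃
     ┃┃Carol Brown,14.54,2024-07-04,h░┃
     ┃┃Eve Wilson,82.84,2024-08-28,ja░┃
     ┃┃Grace Hall,44.20,2024-02-13,fr░┃
     ┗┃Frank Taylor,75.77,2024-04-04,░┃
      ┃Eve Jones,59.47,2024-04-16,dav░┃
      ┃Frank Brown,35.83,2024-02-20,c░┃
      ┃Grace Taylor,66.22,2024-08-28,░┃


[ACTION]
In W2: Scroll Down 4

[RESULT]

     ┠┠───────────────────────────────┨
     ┃┃Ivy Brown,57.98,2024-09-20,dav▲┃
     ┃┃Dave Brown,68.96,2024-10-12,fr░┃
     ┃┃Eve Brown,80.30,2024-04-10,car░┃
     ┃┃Carol Brown,14.54,2024-07-04,h░┃
     ┃┃Eve Wilson,82.84,2024-08-28,ja░┃
     ┃┃Grace Hall,44.20,2024-02-13,fr█┃
     ┃┃Frank Taylor,75.77,2024-04-04,░┃
     ┃┃Eve Jones,59.47,2024-04-16,dav░┃
     ┃┃Frank Brown,35.83,2024-02-20,c░┃
     ┃┃Grace Taylor,66.22,2024-08-28,░┃
     ┗┃Grace Taylor,39.68,2024-12-19,░┃
      ┃Jack Wilson,0.45,2024-12-04,bo░┃
      ┃Carol Smith,79.61,2024-02-07,a░┃
      ┃Grace Lee,40.33,2024-02-10,eve░┃


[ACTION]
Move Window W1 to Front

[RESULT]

     ┠───────────────────────────────┨┨
     ┃██████                         ┃┃
     ┃█◎◎  █                         ┃┃
     ┃█ ◎█ █                         ┃┃
     ┃█□██ █                         ┃┃
     ┃█ □█ █                         ┃┃
     ┃█@  □█                         ┃┃
     ┃██████                         ┃┃
     ┃Moves: 0  0/3                  ┃┃
     ┃                               ┃┃
     ┃                               ┃┃
     ┗━━━━━━━━━━━━━━━━━━━━━━━━━━━━━━━┛┃
      ┃Jack Wilson,0.45,2024-12-04,bo░┃
      ┃Carol Smith,79.61,2024-02-07,a░┃
      ┃Grace Lee,40.33,2024-02-10,eve░┃


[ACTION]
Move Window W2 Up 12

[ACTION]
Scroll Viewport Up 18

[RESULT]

     ┏━━━━━━━━━━━━━━━━━━━━━━━━━━━━━━━┓┓
     ┃ Sokoban                       ┃┃
     ┠───────────────────────────────┨┨
     ┃██████                         ┃┃
     ┃█◎◎  █                         ┃┃
     ┃█ ◎█ █                         ┃┃
     ┃█□██ █                         ┃┃
     ┃█ □█ █                         ┃┃
     ┃█@  □█                         ┃┃
     ┃██████                         ┃┃
     ┃Moves: 0  0/3                  ┃┃
     ┃                               ┃┃
     ┃                               ┃┃
     ┗━━━━━━━━━━━━━━━━━━━━━━━━━━━━━━━┛┃
      ┃Jack Wilson,0.45,2024-12-04,bo░┃


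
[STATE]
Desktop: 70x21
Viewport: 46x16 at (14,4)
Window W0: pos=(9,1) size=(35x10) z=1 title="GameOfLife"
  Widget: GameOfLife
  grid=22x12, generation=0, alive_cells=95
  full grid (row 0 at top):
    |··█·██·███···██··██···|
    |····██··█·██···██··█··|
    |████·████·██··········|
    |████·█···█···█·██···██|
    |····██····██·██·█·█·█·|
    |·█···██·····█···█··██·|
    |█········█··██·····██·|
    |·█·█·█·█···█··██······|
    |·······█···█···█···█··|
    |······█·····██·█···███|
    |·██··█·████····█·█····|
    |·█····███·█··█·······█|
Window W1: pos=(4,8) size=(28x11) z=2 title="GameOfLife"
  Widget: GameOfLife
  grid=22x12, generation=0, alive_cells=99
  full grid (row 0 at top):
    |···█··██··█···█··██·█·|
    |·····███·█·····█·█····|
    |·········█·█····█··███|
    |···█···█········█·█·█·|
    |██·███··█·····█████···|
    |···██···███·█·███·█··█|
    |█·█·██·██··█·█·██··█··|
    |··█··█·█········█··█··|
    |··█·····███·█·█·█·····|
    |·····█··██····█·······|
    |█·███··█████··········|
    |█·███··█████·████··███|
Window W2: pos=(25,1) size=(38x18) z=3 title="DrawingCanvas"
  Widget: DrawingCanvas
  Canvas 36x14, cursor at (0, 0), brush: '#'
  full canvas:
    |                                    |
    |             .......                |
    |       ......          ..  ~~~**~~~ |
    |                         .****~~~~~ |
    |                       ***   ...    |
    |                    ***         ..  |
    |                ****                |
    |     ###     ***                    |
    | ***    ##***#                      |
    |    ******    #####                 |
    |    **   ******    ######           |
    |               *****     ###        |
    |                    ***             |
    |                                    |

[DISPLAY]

 0         ┃+                                 
·█···█···█·┃             .......              
██····██·██┃       ......          ..  ~~~**~~
·██·····█··┃                         .****~~~~
━━━━━━━━━━━┃                       ***   ...  
fe         ┃                    ***         ..
───────────┃                ****              
           ┃     ###     ***                  
·······█·█·┃ ***    ##***#                    
·····█████·┃    ******    #####               
██·█·███·█·┃    **   ******    ######         
··█·█·██··█┃               *****     ###      
·······█··█┃                    ***           
██·█·█·█···┃                                  
━━━━━━━━━━━┗━━━━━━━━━━━━━━━━━━━━━━━━━━━━━━━━━━
                                              


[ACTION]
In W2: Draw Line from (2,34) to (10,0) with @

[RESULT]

 0         ┃+                                 
·█···█···█·┃             .......              
██····██·██┃       ......          ..  ~~~**@@
·██·····█··┃                         .**@@@@~~
━━━━━━━━━━━┃                       *@@@@ ...  
fe         ┃                    @@@@        ..
───────────┃               @@@@@              
           ┃     ###   @@@@*                  
·······█·█·┃ ***   @@@@**#                    
·····█████·┃   @@@@***    #####               
██·█·███·█·┃@@@ **   ******    ######         
··█·█·██··█┃               *****     ###      
·······█··█┃                    ***           
██·█·█·█···┃                                  
━━━━━━━━━━━┗━━━━━━━━━━━━━━━━━━━━━━━━━━━━━━━━━━
                                              


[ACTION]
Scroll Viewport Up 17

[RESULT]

                                              
━━━━━━━━━━━┏━━━━━━━━━━━━━━━━━━━━━━━━━━━━━━━━━━
eOfLife    ┃ DrawingCanvas                    
───────────┠──────────────────────────────────
 0         ┃+                                 
·█···█···█·┃             .......              
██····██·██┃       ......          ..  ~~~**@@
·██·····█··┃                         .**@@@@~~
━━━━━━━━━━━┃                       *@@@@ ...  
fe         ┃                    @@@@        ..
───────────┃               @@@@@              
           ┃     ###   @@@@*                  
·······█·█·┃ ***   @@@@**#                    
·····█████·┃   @@@@***    #####               
██·█·███·█·┃@@@ **   ******    ######         
··█·█·██··█┃               *****     ###      


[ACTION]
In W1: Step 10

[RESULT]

                                              
━━━━━━━━━━━┏━━━━━━━━━━━━━━━━━━━━━━━━━━━━━━━━━━
eOfLife    ┃ DrawingCanvas                    
───────────┠──────────────────────────────────
 0         ┃+                                 
·█···█···█·┃             .......              
██····██·██┃       ......          ..  ~~~**@@
·██·····█··┃                         .**@@@@~~
━━━━━━━━━━━┃                       *@@@@ ...  
fe         ┃                    @@@@        ..
───────────┃               @@@@@              
           ┃     ###   @@@@*                  
█··········┃ ***   @@@@**#                    
·█··█·····█┃   @@@@***    #####               
···········┃@@@ **   ******    ######         
██·██······┃               *****     ###      


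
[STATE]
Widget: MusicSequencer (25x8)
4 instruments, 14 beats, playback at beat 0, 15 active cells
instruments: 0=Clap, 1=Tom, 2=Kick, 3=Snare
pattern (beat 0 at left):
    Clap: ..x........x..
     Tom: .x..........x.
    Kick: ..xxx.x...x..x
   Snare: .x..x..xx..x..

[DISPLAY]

      ▼1234567890123     
  Clap··█········█··     
   Tom·█··········█·     
  Kick··███·█···█··█     
 Snare·█··█··██··█··     
                         
                         
                         


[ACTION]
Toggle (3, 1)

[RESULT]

      ▼1234567890123     
  Clap··█········█··     
   Tom·█··········█·     
  Kick··███·█···█··█     
 Snare····█··██··█··     
                         
                         
                         


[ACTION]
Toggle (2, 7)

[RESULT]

      ▼1234567890123     
  Clap··█········█··     
   Tom·█··········█·     
  Kick··███·██··█··█     
 Snare····█··██··█··     
                         
                         
                         


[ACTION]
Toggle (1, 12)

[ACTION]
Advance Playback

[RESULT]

      0▼234567890123     
  Clap··█········█··     
   Tom·█············     
  Kick··███·██··█··█     
 Snare····█··██··█··     
                         
                         
                         


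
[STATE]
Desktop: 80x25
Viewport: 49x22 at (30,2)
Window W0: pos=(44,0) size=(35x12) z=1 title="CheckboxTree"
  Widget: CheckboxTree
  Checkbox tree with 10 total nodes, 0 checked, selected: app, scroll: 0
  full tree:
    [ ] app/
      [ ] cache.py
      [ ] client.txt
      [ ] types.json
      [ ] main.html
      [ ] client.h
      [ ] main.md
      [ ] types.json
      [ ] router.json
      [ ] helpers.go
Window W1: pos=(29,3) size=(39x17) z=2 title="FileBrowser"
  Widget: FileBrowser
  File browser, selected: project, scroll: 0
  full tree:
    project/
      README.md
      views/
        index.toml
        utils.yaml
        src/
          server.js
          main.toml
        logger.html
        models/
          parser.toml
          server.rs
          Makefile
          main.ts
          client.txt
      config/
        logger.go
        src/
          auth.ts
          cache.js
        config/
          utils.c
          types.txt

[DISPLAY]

              ┠─────────────────────────────────┨
━━━━━━━━━━━━━━━━━━━━━━━━━━━━━━━━━━━━━┓          ┃
 FileBrowser                         ┃          ┃
─────────────────────────────────────┨          ┃
> [-] project/                       ┃          ┃
    README.md                        ┃          ┃
    [+] views/                       ┃          ┃
    [+] config/                      ┃          ┃
                                     ┃          ┃
                                     ┃━━━━━━━━━━┛
                                     ┃           
                                     ┃           
                                     ┃           
                                     ┃           
                                     ┃           
                                     ┃           
                                     ┃           
━━━━━━━━━━━━━━━━━━━━━━━━━━━━━━━━━━━━━┛           
                                                 
                                                 
                                                 
                                                 


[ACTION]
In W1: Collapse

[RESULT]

              ┠─────────────────────────────────┨
━━━━━━━━━━━━━━━━━━━━━━━━━━━━━━━━━━━━━┓          ┃
 FileBrowser                         ┃          ┃
─────────────────────────────────────┨          ┃
> [+] project/                       ┃          ┃
                                     ┃          ┃
                                     ┃          ┃
                                     ┃          ┃
                                     ┃          ┃
                                     ┃━━━━━━━━━━┛
                                     ┃           
                                     ┃           
                                     ┃           
                                     ┃           
                                     ┃           
                                     ┃           
                                     ┃           
━━━━━━━━━━━━━━━━━━━━━━━━━━━━━━━━━━━━━┛           
                                                 
                                                 
                                                 
                                                 


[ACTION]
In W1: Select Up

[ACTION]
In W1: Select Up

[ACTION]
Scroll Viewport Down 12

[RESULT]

━━━━━━━━━━━━━━━━━━━━━━━━━━━━━━━━━━━━━┓          ┃
 FileBrowser                         ┃          ┃
─────────────────────────────────────┨          ┃
> [+] project/                       ┃          ┃
                                     ┃          ┃
                                     ┃          ┃
                                     ┃          ┃
                                     ┃          ┃
                                     ┃━━━━━━━━━━┛
                                     ┃           
                                     ┃           
                                     ┃           
                                     ┃           
                                     ┃           
                                     ┃           
                                     ┃           
━━━━━━━━━━━━━━━━━━━━━━━━━━━━━━━━━━━━━┛           
                                                 
                                                 
                                                 
                                                 
                                                 


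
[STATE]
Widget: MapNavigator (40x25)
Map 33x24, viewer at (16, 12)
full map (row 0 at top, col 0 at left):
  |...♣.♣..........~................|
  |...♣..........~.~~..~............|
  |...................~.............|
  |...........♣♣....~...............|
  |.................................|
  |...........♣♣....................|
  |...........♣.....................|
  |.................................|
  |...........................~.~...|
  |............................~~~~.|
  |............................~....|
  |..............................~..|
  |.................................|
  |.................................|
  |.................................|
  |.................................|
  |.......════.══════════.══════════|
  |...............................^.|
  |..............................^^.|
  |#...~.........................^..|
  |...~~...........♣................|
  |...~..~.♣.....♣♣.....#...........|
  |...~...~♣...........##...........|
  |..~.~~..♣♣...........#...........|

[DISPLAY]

    ...♣.♣..........~................   
    ...♣..........~.~~..~............   
    ...................~.............   
    ...........♣♣....~...............   
    .................................   
    ...........♣♣....................   
    ...........♣.....................   
    .................................   
    ...........................~.~...   
    ............................~~~~.   
    ............................~....   
    ..............................~..   
    ................@................   
    .................................   
    .................................   
    .................................   
    .......════.══════════.══════════   
    ...............................^.   
    ..............................^^.   
    #...~.........................^..   
    ...~~...........♣................   
    ...~..~.♣.....♣♣.....#...........   
    ...~...~♣...........##...........   
    ..~.~~..♣♣...........#...........   
                                        


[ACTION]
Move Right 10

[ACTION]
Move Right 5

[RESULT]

.....~................                  
...~.~~..~............                  
........~.............                  
♣♣....~...............                  
......................                  
♣♣....................                  
♣.....................                  
......................                  
................~.~...                  
.................~~~~.                  
.................~....                  
...................~..                  
....................@.                  
......................                  
......................                  
......................                  
.══════════.══════════                  
....................^.                  
...................^^.                  
...................^..                  
.....♣................                  
...♣♣.....#...........                  
.........##...........                  
..........#...........                  
                                        


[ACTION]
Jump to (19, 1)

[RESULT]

                                        
                                        
                                        
                                        
                                        
                                        
                                        
                                        
                                        
                                        
                                        
 ...♣.♣..........~................      
 ...♣..........~.~~.@~............      
 ...................~.............      
 ...........♣♣....~...............      
 .................................      
 ...........♣♣....................      
 ...........♣.....................      
 .................................      
 ...........................~.~...      
 ............................~~~~.      
 ............................~....      
 ..............................~..      
 .................................      
 .................................      


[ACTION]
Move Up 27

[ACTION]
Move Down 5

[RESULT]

                                        
                                        
                                        
                                        
                                        
                                        
                                        
 ...♣.♣..........~................      
 ...♣..........~.~~..~............      
 ...................~.............      
 ...........♣♣....~...............      
 .................................      
 ...........♣♣......@.............      
 ...........♣.....................      
 .................................      
 ...........................~.~...      
 ............................~~~~.      
 ............................~....      
 ..............................~..      
 .................................      
 .................................      
 .................................      
 .................................      
 .......════.══════════.══════════      
 ...............................^.      


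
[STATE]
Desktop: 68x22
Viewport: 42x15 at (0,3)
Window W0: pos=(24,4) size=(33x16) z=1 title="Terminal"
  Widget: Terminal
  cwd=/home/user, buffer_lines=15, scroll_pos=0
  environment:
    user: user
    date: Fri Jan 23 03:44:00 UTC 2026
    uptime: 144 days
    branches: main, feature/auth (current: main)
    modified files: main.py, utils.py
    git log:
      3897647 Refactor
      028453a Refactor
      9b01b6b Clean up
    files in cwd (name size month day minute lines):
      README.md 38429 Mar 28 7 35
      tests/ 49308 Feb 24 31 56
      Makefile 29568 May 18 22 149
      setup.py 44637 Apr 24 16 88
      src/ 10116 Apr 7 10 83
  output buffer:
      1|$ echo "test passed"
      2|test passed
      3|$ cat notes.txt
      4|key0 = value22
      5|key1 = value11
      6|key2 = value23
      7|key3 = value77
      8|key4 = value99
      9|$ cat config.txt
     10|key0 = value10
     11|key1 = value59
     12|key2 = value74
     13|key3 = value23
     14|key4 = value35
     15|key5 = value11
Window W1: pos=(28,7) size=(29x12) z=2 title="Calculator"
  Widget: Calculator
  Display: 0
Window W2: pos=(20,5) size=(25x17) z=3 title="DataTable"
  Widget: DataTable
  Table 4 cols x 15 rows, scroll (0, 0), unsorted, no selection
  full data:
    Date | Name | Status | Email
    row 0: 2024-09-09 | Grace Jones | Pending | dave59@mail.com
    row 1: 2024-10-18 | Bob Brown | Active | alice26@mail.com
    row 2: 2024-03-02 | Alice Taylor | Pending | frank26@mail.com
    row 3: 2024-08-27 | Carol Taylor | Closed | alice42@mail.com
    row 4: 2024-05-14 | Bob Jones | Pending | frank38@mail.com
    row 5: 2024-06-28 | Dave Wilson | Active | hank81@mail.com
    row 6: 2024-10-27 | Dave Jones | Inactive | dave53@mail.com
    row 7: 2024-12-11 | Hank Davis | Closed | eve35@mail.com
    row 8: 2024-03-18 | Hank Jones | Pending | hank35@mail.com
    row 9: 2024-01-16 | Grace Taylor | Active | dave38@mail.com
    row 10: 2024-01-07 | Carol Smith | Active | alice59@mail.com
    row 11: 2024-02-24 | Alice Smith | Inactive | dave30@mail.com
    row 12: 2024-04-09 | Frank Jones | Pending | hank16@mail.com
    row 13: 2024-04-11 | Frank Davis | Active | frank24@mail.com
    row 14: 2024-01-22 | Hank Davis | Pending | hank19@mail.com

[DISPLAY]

                                          
                        ┏━━━━━━━━━━━━━━━━━
                    ┏━━━━━━━━━━━━━━━━━━━━━
                    ┃ DataTable           
                    ┠─────────────────────
                    ┃Date      │Name      
                    ┃──────────┼──────────
                    ┃2024-09-09│Grace Jone
                    ┃2024-10-18│Bob Brown 
                    ┃2024-03-02│Alice Tayl
                    ┃2024-08-27│Carol Tayl
                    ┃2024-05-14│Bob Jones 
                    ┃2024-06-28│Dave Wilso
                    ┃2024-10-27│Dave Jones
                    ┃2024-12-11│Hank Davis


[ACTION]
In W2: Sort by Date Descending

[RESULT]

                                          
                        ┏━━━━━━━━━━━━━━━━━
                    ┏━━━━━━━━━━━━━━━━━━━━━
                    ┃ DataTable           
                    ┠─────────────────────
                    ┃Date     ▼│Name      
                    ┃──────────┼──────────
                    ┃2024-12-11│Hank Davis
                    ┃2024-10-27│Dave Jones
                    ┃2024-10-18│Bob Brown 
                    ┃2024-09-09│Grace Jone
                    ┃2024-08-27│Carol Tayl
                    ┃2024-06-28│Dave Wilso
                    ┃2024-05-14│Bob Jones 
                    ┃2024-04-11│Frank Davi


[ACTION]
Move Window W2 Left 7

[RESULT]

                                          
                        ┏━━━━━━━━━━━━━━━━━
             ┏━━━━━━━━━━━━━━━━━━━━━━━┓    
             ┃ DataTable             ┃────
             ┠───────────────────────┨━━━━
             ┃Date     ▼│Name        ┃or  
             ┃──────────┼────────────┃────
             ┃2024-12-11│Hank Davis  ┃    
             ┃2024-10-27│Dave Jones  ┃───┬
             ┃2024-10-18│Bob Brown   ┃ 9 │
             ┃2024-09-09│Grace Jones ┃───┼
             ┃2024-08-27│Carol Taylor┃ 6 │
             ┃2024-06-28│Dave Wilson ┃───┼
             ┃2024-05-14│Bob Jones   ┃ 3 │
             ┃2024-04-11│Frank Davis ┃───┴


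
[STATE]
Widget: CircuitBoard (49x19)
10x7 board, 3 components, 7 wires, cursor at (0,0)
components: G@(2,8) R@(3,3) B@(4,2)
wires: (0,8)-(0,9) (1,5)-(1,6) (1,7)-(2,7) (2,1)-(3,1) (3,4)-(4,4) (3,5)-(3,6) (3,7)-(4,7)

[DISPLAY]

   0 1 2 3 4 5 6 7 8 9                           
0  [.]                              · ─ ·        
                                                 
1                       · ─ ·   ·                
                                │                
2       ·                       ·   G            
        │                                        
3       ·       R   ·   · ─ ·   ·                
                    │           │                
4           B       ·           ·                
                                                 
5                                                
                                                 
6                                                
Cursor: (0,0)                                    
                                                 
                                                 
                                                 
                                                 


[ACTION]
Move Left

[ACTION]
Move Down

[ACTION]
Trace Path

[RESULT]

   0 1 2 3 4 5 6 7 8 9                           
0                                   · ─ ·        
                                                 
1  [.]                  · ─ ·   ·                
                                │                
2       ·                       ·   G            
        │                                        
3       ·       R   ·   · ─ ·   ·                
                    │           │                
4           B       ·           ·                
                                                 
5                                                
                                                 
6                                                
Cursor: (1,0)  Trace: No connections             
                                                 
                                                 
                                                 
                                                 


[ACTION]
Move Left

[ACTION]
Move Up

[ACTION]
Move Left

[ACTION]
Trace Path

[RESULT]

   0 1 2 3 4 5 6 7 8 9                           
0  [.]                              · ─ ·        
                                                 
1                       · ─ ·   ·                
                                │                
2       ·                       ·   G            
        │                                        
3       ·       R   ·   · ─ ·   ·                
                    │           │                
4           B       ·           ·                
                                                 
5                                                
                                                 
6                                                
Cursor: (0,0)  Trace: No connections             
                                                 
                                                 
                                                 
                                                 
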